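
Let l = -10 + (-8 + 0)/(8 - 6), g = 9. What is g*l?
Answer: -126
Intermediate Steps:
l = -14 (l = -10 - 8/2 = -10 - 8*1/2 = -10 - 4 = -14)
g*l = 9*(-14) = -126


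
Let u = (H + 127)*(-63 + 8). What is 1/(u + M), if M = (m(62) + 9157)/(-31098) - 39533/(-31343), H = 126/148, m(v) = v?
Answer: -462359881/3250787348752 ≈ -0.00014223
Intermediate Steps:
H = 63/74 (H = 126*(1/148) = 63/74 ≈ 0.85135)
M = 24114003/24992426 (M = (62 + 9157)/(-31098) - 39533/(-31343) = 9219*(-1/31098) - 39533*(-1/31343) = -3073/10366 + 3041/2411 = 24114003/24992426 ≈ 0.96485)
u = -520355/74 (u = (63/74 + 127)*(-63 + 8) = (9461/74)*(-55) = -520355/74 ≈ -7031.8)
1/(u + M) = 1/(-520355/74 + 24114003/24992426) = 1/(-3250787348752/462359881) = -462359881/3250787348752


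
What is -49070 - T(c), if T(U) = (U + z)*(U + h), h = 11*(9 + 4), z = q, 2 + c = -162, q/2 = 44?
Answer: -50666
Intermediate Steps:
q = 88 (q = 2*44 = 88)
c = -164 (c = -2 - 162 = -164)
z = 88
h = 143 (h = 11*13 = 143)
T(U) = (88 + U)*(143 + U) (T(U) = (U + 88)*(U + 143) = (88 + U)*(143 + U))
-49070 - T(c) = -49070 - (12584 + (-164)² + 231*(-164)) = -49070 - (12584 + 26896 - 37884) = -49070 - 1*1596 = -49070 - 1596 = -50666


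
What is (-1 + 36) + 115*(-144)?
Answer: -16525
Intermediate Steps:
(-1 + 36) + 115*(-144) = 35 - 16560 = -16525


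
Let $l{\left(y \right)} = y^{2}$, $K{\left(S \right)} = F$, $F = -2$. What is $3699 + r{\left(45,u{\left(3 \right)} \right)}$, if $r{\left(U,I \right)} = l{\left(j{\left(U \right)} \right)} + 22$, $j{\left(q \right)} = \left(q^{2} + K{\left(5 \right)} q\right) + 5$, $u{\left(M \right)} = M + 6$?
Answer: $3767321$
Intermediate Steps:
$K{\left(S \right)} = -2$
$u{\left(M \right)} = 6 + M$
$j{\left(q \right)} = 5 + q^{2} - 2 q$ ($j{\left(q \right)} = \left(q^{2} - 2 q\right) + 5 = 5 + q^{2} - 2 q$)
$r{\left(U,I \right)} = 22 + \left(5 + U^{2} - 2 U\right)^{2}$ ($r{\left(U,I \right)} = \left(5 + U^{2} - 2 U\right)^{2} + 22 = 22 + \left(5 + U^{2} - 2 U\right)^{2}$)
$3699 + r{\left(45,u{\left(3 \right)} \right)} = 3699 + \left(22 + \left(5 + 45^{2} - 90\right)^{2}\right) = 3699 + \left(22 + \left(5 + 2025 - 90\right)^{2}\right) = 3699 + \left(22 + 1940^{2}\right) = 3699 + \left(22 + 3763600\right) = 3699 + 3763622 = 3767321$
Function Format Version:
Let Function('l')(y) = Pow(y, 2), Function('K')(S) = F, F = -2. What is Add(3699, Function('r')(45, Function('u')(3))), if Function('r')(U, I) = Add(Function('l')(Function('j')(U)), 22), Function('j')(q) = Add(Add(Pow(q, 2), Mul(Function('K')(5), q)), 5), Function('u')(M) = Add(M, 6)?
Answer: 3767321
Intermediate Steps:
Function('K')(S) = -2
Function('u')(M) = Add(6, M)
Function('j')(q) = Add(5, Pow(q, 2), Mul(-2, q)) (Function('j')(q) = Add(Add(Pow(q, 2), Mul(-2, q)), 5) = Add(5, Pow(q, 2), Mul(-2, q)))
Function('r')(U, I) = Add(22, Pow(Add(5, Pow(U, 2), Mul(-2, U)), 2)) (Function('r')(U, I) = Add(Pow(Add(5, Pow(U, 2), Mul(-2, U)), 2), 22) = Add(22, Pow(Add(5, Pow(U, 2), Mul(-2, U)), 2)))
Add(3699, Function('r')(45, Function('u')(3))) = Add(3699, Add(22, Pow(Add(5, Pow(45, 2), Mul(-2, 45)), 2))) = Add(3699, Add(22, Pow(Add(5, 2025, -90), 2))) = Add(3699, Add(22, Pow(1940, 2))) = Add(3699, Add(22, 3763600)) = Add(3699, 3763622) = 3767321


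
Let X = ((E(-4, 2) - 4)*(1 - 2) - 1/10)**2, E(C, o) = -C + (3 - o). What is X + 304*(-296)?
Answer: -8998279/100 ≈ -89983.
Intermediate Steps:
E(C, o) = 3 - C - o
X = 121/100 (X = (((3 - 1*(-4) - 1*2) - 4)*(1 - 2) - 1/10)**2 = (((3 + 4 - 2) - 4)*(-1) - 1*1/10)**2 = ((5 - 4)*(-1) - 1/10)**2 = (1*(-1) - 1/10)**2 = (-1 - 1/10)**2 = (-11/10)**2 = 121/100 ≈ 1.2100)
X + 304*(-296) = 121/100 + 304*(-296) = 121/100 - 89984 = -8998279/100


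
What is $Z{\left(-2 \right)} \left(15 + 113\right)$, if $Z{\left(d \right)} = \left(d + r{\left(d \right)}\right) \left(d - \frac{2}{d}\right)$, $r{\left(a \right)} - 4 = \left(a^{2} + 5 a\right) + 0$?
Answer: $512$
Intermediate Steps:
$r{\left(a \right)} = 4 + a^{2} + 5 a$ ($r{\left(a \right)} = 4 + \left(\left(a^{2} + 5 a\right) + 0\right) = 4 + \left(a^{2} + 5 a\right) = 4 + a^{2} + 5 a$)
$Z{\left(d \right)} = \left(d - \frac{2}{d}\right) \left(4 + d^{2} + 6 d\right)$ ($Z{\left(d \right)} = \left(d + \left(4 + d^{2} + 5 d\right)\right) \left(d - \frac{2}{d}\right) = \left(4 + d^{2} + 6 d\right) \left(d - \frac{2}{d}\right) = \left(d - \frac{2}{d}\right) \left(4 + d^{2} + 6 d\right)$)
$Z{\left(-2 \right)} \left(15 + 113\right) = \left(-12 + \left(-2\right)^{3} - \frac{8}{-2} + 2 \left(-2\right) + 6 \left(-2\right)^{2}\right) \left(15 + 113\right) = \left(-12 - 8 - -4 - 4 + 6 \cdot 4\right) 128 = \left(-12 - 8 + 4 - 4 + 24\right) 128 = 4 \cdot 128 = 512$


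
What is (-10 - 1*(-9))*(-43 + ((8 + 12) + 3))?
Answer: 20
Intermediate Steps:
(-10 - 1*(-9))*(-43 + ((8 + 12) + 3)) = (-10 + 9)*(-43 + (20 + 3)) = -(-43 + 23) = -1*(-20) = 20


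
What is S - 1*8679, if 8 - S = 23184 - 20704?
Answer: -11151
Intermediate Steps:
S = -2472 (S = 8 - (23184 - 20704) = 8 - 1*2480 = 8 - 2480 = -2472)
S - 1*8679 = -2472 - 1*8679 = -2472 - 8679 = -11151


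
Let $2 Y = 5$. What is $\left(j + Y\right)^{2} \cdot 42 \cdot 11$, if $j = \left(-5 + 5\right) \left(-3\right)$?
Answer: $\frac{5775}{2} \approx 2887.5$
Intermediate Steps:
$Y = \frac{5}{2}$ ($Y = \frac{1}{2} \cdot 5 = \frac{5}{2} \approx 2.5$)
$j = 0$ ($j = 0 \left(-3\right) = 0$)
$\left(j + Y\right)^{2} \cdot 42 \cdot 11 = \left(0 + \frac{5}{2}\right)^{2} \cdot 42 \cdot 11 = \left(\frac{5}{2}\right)^{2} \cdot 42 \cdot 11 = \frac{25}{4} \cdot 42 \cdot 11 = \frac{525}{2} \cdot 11 = \frac{5775}{2}$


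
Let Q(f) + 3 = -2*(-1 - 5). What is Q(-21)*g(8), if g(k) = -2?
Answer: -18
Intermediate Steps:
Q(f) = 9 (Q(f) = -3 - 2*(-1 - 5) = -3 - 2*(-6) = -3 + 12 = 9)
Q(-21)*g(8) = 9*(-2) = -18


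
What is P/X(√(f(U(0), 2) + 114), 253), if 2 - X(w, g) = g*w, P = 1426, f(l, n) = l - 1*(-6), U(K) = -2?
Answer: -1426/3776529 - 180389*√118/3776529 ≈ -0.51925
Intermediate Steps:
f(l, n) = 6 + l (f(l, n) = l + 6 = 6 + l)
X(w, g) = 2 - g*w
P/X(√(f(U(0), 2) + 114), 253) = 1426/(2 - 1*253*√((6 - 2) + 114)) = 1426/(2 - 1*253*√(4 + 114)) = 1426/(2 - 1*253*√118) = 1426/(2 - 253*√118)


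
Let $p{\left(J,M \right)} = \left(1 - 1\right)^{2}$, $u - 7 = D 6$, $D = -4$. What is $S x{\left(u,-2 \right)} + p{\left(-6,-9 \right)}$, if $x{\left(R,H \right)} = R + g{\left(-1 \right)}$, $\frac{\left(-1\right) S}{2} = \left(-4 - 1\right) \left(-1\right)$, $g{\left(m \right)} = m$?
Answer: $180$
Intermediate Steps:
$u = -17$ ($u = 7 - 24 = -17$)
$S = -10$ ($S = - 2 \left(-4 - 1\right) \left(-1\right) = - 2 \left(\left(-5\right) \left(-1\right)\right) = \left(-2\right) 5 = -10$)
$x{\left(R,H \right)} = -1 + R$ ($x{\left(R,H \right)} = R - 1 = -1 + R$)
$p{\left(J,M \right)} = 0$ ($p{\left(J,M \right)} = 0^{2} = 0$)
$S x{\left(u,-2 \right)} + p{\left(-6,-9 \right)} = - 10 \left(-1 - 17\right) + 0 = \left(-10\right) \left(-18\right) + 0 = 180 + 0 = 180$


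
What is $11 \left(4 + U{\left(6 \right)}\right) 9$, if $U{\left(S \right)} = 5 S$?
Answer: $3366$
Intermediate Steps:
$11 \left(4 + U{\left(6 \right)}\right) 9 = 11 \left(4 + 5 \cdot 6\right) 9 = 11 \left(4 + 30\right) 9 = 11 \cdot 34 \cdot 9 = 374 \cdot 9 = 3366$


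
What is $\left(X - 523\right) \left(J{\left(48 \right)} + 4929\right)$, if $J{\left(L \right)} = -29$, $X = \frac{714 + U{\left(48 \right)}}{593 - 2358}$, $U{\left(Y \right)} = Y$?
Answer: $- \frac{905379860}{353} \approx -2.5648 \cdot 10^{6}$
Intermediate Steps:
$X = - \frac{762}{1765}$ ($X = \frac{714 + 48}{593 - 2358} = \frac{762}{-1765} = 762 \left(- \frac{1}{1765}\right) = - \frac{762}{1765} \approx -0.43173$)
$\left(X - 523\right) \left(J{\left(48 \right)} + 4929\right) = \left(- \frac{762}{1765} - 523\right) \left(-29 + 4929\right) = \left(- \frac{923857}{1765}\right) 4900 = - \frac{905379860}{353}$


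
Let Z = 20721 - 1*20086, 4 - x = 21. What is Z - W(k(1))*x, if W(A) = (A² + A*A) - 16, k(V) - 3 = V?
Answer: 907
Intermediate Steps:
x = -17 (x = 4 - 1*21 = 4 - 21 = -17)
k(V) = 3 + V
W(A) = -16 + 2*A² (W(A) = (A² + A²) - 16 = 2*A² - 16 = -16 + 2*A²)
Z = 635 (Z = 20721 - 20086 = 635)
Z - W(k(1))*x = 635 - (-16 + 2*(3 + 1)²)*(-17) = 635 - (-16 + 2*4²)*(-17) = 635 - (-16 + 2*16)*(-17) = 635 - (-16 + 32)*(-17) = 635 - 16*(-17) = 635 - 1*(-272) = 635 + 272 = 907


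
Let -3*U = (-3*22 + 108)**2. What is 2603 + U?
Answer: 2015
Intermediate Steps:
U = -588 (U = -(-3*22 + 108)**2/3 = -(-66 + 108)**2/3 = -1/3*42**2 = -1/3*1764 = -588)
2603 + U = 2603 - 588 = 2015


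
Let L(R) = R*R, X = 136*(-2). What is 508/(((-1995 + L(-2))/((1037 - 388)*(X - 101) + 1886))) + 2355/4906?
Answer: 4947274613/80726 ≈ 61285.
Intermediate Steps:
X = -272
L(R) = R²
508/(((-1995 + L(-2))/((1037 - 388)*(X - 101) + 1886))) + 2355/4906 = 508/(((-1995 + (-2)²)/((1037 - 388)*(-272 - 101) + 1886))) + 2355/4906 = 508/(((-1995 + 4)/(649*(-373) + 1886))) + 2355*(1/4906) = 508/((-1991/(-242077 + 1886))) + 2355/4906 = 508/((-1991/(-240191))) + 2355/4906 = 508/((-1991*(-1/240191))) + 2355/4906 = 508/(1991/240191) + 2355/4906 = 508*(240191/1991) + 2355/4906 = 122017028/1991 + 2355/4906 = 4947274613/80726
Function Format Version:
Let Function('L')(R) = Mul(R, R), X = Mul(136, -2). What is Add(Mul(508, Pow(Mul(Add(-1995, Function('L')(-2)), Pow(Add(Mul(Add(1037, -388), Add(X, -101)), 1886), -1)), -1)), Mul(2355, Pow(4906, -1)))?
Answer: Rational(4947274613, 80726) ≈ 61285.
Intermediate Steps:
X = -272
Function('L')(R) = Pow(R, 2)
Add(Mul(508, Pow(Mul(Add(-1995, Function('L')(-2)), Pow(Add(Mul(Add(1037, -388), Add(X, -101)), 1886), -1)), -1)), Mul(2355, Pow(4906, -1))) = Add(Mul(508, Pow(Mul(Add(-1995, Pow(-2, 2)), Pow(Add(Mul(Add(1037, -388), Add(-272, -101)), 1886), -1)), -1)), Mul(2355, Pow(4906, -1))) = Add(Mul(508, Pow(Mul(Add(-1995, 4), Pow(Add(Mul(649, -373), 1886), -1)), -1)), Mul(2355, Rational(1, 4906))) = Add(Mul(508, Pow(Mul(-1991, Pow(Add(-242077, 1886), -1)), -1)), Rational(2355, 4906)) = Add(Mul(508, Pow(Mul(-1991, Pow(-240191, -1)), -1)), Rational(2355, 4906)) = Add(Mul(508, Pow(Mul(-1991, Rational(-1, 240191)), -1)), Rational(2355, 4906)) = Add(Mul(508, Pow(Rational(1991, 240191), -1)), Rational(2355, 4906)) = Add(Mul(508, Rational(240191, 1991)), Rational(2355, 4906)) = Add(Rational(122017028, 1991), Rational(2355, 4906)) = Rational(4947274613, 80726)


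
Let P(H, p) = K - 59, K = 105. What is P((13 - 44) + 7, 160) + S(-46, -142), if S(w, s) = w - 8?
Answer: -8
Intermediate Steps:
S(w, s) = -8 + w
P(H, p) = 46 (P(H, p) = 105 - 59 = 46)
P((13 - 44) + 7, 160) + S(-46, -142) = 46 + (-8 - 46) = 46 - 54 = -8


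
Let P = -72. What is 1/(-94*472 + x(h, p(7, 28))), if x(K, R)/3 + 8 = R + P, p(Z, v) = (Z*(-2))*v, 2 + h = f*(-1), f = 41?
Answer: -1/45784 ≈ -2.1842e-5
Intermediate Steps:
h = -43 (h = -2 + 41*(-1) = -2 - 41 = -43)
p(Z, v) = -2*Z*v (p(Z, v) = (-2*Z)*v = -2*Z*v)
x(K, R) = -240 + 3*R (x(K, R) = -24 + 3*(R - 72) = -24 + 3*(-72 + R) = -24 + (-216 + 3*R) = -240 + 3*R)
1/(-94*472 + x(h, p(7, 28))) = 1/(-94*472 + (-240 + 3*(-2*7*28))) = 1/(-44368 + (-240 + 3*(-392))) = 1/(-44368 + (-240 - 1176)) = 1/(-44368 - 1416) = 1/(-45784) = -1/45784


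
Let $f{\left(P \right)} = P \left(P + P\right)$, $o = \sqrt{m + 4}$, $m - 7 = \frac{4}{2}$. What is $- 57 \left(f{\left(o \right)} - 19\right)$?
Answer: $-399$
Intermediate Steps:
$m = 9$ ($m = 7 + \frac{4}{2} = 7 + 4 \cdot \frac{1}{2} = 7 + 2 = 9$)
$o = \sqrt{13}$ ($o = \sqrt{9 + 4} = \sqrt{13} \approx 3.6056$)
$f{\left(P \right)} = 2 P^{2}$ ($f{\left(P \right)} = P 2 P = 2 P^{2}$)
$- 57 \left(f{\left(o \right)} - 19\right) = - 57 \left(2 \left(\sqrt{13}\right)^{2} - 19\right) = - 57 \left(2 \cdot 13 - 19\right) = - 57 \left(26 - 19\right) = \left(-57\right) 7 = -399$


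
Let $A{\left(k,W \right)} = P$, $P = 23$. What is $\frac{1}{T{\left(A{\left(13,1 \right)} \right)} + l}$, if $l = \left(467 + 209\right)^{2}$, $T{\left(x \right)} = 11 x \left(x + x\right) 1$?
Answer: $\frac{1}{468614} \approx 2.134 \cdot 10^{-6}$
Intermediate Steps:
$A{\left(k,W \right)} = 23$
$T{\left(x \right)} = 22 x^{2}$ ($T{\left(x \right)} = 11 x 2 x 1 = 11 \cdot 2 x^{2} \cdot 1 = 22 x^{2} \cdot 1 = 22 x^{2}$)
$l = 456976$ ($l = 676^{2} = 456976$)
$\frac{1}{T{\left(A{\left(13,1 \right)} \right)} + l} = \frac{1}{22 \cdot 23^{2} + 456976} = \frac{1}{22 \cdot 529 + 456976} = \frac{1}{11638 + 456976} = \frac{1}{468614}$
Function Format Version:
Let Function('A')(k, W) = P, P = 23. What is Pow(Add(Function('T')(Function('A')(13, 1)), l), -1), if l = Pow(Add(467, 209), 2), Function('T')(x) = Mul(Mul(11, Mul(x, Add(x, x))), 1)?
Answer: Rational(1, 468614) ≈ 2.1340e-6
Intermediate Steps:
Function('A')(k, W) = 23
Function('T')(x) = Mul(22, Pow(x, 2)) (Function('T')(x) = Mul(Mul(11, Mul(x, Mul(2, x))), 1) = Mul(Mul(11, Mul(2, Pow(x, 2))), 1) = Mul(Mul(22, Pow(x, 2)), 1) = Mul(22, Pow(x, 2)))
l = 456976 (l = Pow(676, 2) = 456976)
Pow(Add(Function('T')(Function('A')(13, 1)), l), -1) = Pow(Add(Mul(22, Pow(23, 2)), 456976), -1) = Pow(Add(Mul(22, 529), 456976), -1) = Pow(Add(11638, 456976), -1) = Pow(468614, -1) = Rational(1, 468614)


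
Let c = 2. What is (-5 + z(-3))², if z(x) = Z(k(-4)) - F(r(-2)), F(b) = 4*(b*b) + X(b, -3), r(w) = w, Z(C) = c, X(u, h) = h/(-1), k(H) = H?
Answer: 484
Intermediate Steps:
X(u, h) = -h (X(u, h) = h*(-1) = -h)
Z(C) = 2
F(b) = 3 + 4*b² (F(b) = 4*(b*b) - 1*(-3) = 4*b² + 3 = 3 + 4*b²)
z(x) = -17 (z(x) = 2 - (3 + 4*(-2)²) = 2 - (3 + 4*4) = 2 - (3 + 16) = 2 - 1*19 = 2 - 19 = -17)
(-5 + z(-3))² = (-5 - 17)² = (-22)² = 484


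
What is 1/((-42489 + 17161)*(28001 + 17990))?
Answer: -1/1164860048 ≈ -8.5847e-10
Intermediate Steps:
1/((-42489 + 17161)*(28001 + 17990)) = 1/(-25328*45991) = 1/(-1164860048) = -1/1164860048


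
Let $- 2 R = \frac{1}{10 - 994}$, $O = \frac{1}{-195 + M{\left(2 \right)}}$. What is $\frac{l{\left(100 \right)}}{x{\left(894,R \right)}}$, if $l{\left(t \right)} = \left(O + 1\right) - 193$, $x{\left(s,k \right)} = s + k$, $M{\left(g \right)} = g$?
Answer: $- \frac{72928176}{339562849} \approx -0.21477$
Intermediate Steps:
$O = - \frac{1}{193}$ ($O = \frac{1}{-195 + 2} = \frac{1}{-193} = - \frac{1}{193} \approx -0.0051813$)
$R = \frac{1}{1968}$ ($R = - \frac{1}{2 \left(10 - 994\right)} = - \frac{1}{2 \left(-984\right)} = \left(- \frac{1}{2}\right) \left(- \frac{1}{984}\right) = \frac{1}{1968} \approx 0.00050813$)
$x{\left(s,k \right)} = k + s$
$l{\left(t \right)} = - \frac{37057}{193}$ ($l{\left(t \right)} = \left(- \frac{1}{193} + 1\right) - 193 = \frac{192}{193} - 193 = - \frac{37057}{193}$)
$\frac{l{\left(100 \right)}}{x{\left(894,R \right)}} = - \frac{37057}{193 \left(\frac{1}{1968} + 894\right)} = - \frac{37057}{193 \cdot \frac{1759393}{1968}} = \left(- \frac{37057}{193}\right) \frac{1968}{1759393} = - \frac{72928176}{339562849}$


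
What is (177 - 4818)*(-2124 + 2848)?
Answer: -3360084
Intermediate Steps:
(177 - 4818)*(-2124 + 2848) = -4641*724 = -3360084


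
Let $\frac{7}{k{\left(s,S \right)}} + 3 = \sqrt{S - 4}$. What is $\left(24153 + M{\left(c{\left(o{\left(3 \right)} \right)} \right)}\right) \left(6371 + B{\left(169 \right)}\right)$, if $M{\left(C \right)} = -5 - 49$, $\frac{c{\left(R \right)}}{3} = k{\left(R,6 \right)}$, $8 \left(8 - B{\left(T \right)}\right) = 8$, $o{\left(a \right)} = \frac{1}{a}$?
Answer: $153703422$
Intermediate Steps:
$k{\left(s,S \right)} = \frac{7}{-3 + \sqrt{-4 + S}}$ ($k{\left(s,S \right)} = \frac{7}{-3 + \sqrt{S - 4}} = \frac{7}{-3 + \sqrt{-4 + S}}$)
$B{\left(T \right)} = 7$ ($B{\left(T \right)} = 8 - 1 = 7$)
$c{\left(R \right)} = \frac{21}{-3 + \sqrt{2}}$ ($c{\left(R \right)} = 3 \frac{7}{-3 + \sqrt{-4 + 6}} = 3 \frac{7}{-3 + \sqrt{2}} = \frac{21}{-3 + \sqrt{2}}$)
$M{\left(C \right)} = -54$ ($M{\left(C \right)} = -5 - 49 = -54$)
$\left(24153 + M{\left(c{\left(o{\left(3 \right)} \right)} \right)}\right) \left(6371 + B{\left(169 \right)}\right) = \left(24153 - 54\right) \left(6371 + 7\right) = 24099 \cdot 6378 = 153703422$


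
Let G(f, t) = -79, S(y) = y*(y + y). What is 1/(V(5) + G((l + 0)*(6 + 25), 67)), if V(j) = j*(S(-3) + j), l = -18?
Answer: 1/36 ≈ 0.027778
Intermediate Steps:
S(y) = 2*y² (S(y) = y*(2*y) = 2*y²)
V(j) = j*(18 + j) (V(j) = j*(2*(-3)² + j) = j*(2*9 + j) = j*(18 + j))
1/(V(5) + G((l + 0)*(6 + 25), 67)) = 1/(5*(18 + 5) - 79) = 1/(5*23 - 79) = 1/(115 - 79) = 1/36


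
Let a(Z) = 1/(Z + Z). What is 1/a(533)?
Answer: 1066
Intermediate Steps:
a(Z) = 1/(2*Z)
1/a(533) = 1/((1/2)/533) = 1/((1/2)*(1/533)) = 1/(1/1066) = 1066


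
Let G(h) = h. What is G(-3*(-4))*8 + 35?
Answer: 131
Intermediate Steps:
G(-3*(-4))*8 + 35 = -3*(-4)*8 + 35 = 12*8 + 35 = 96 + 35 = 131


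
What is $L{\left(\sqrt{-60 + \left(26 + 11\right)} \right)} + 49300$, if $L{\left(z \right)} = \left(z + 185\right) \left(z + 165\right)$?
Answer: $79802 + 350 i \sqrt{23} \approx 79802.0 + 1678.5 i$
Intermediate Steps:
$L{\left(z \right)} = \left(165 + z\right) \left(185 + z\right)$ ($L{\left(z \right)} = \left(185 + z\right) \left(165 + z\right) = \left(165 + z\right) \left(185 + z\right)$)
$L{\left(\sqrt{-60 + \left(26 + 11\right)} \right)} + 49300 = \left(30525 + \left(\sqrt{-60 + \left(26 + 11\right)}\right)^{2} + 350 \sqrt{-60 + \left(26 + 11\right)}\right) + 49300 = \left(30525 + \left(\sqrt{-60 + 37}\right)^{2} + 350 \sqrt{-60 + 37}\right) + 49300 = \left(30525 + \left(\sqrt{-23}\right)^{2} + 350 \sqrt{-23}\right) + 49300 = \left(30525 + \left(i \sqrt{23}\right)^{2} + 350 i \sqrt{23}\right) + 49300 = \left(30525 - 23 + 350 i \sqrt{23}\right) + 49300 = \left(30502 + 350 i \sqrt{23}\right) + 49300 = 79802 + 350 i \sqrt{23}$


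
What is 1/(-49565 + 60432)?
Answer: 1/10867 ≈ 9.2022e-5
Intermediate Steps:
1/(-49565 + 60432) = 1/10867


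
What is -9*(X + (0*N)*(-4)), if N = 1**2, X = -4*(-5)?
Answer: -180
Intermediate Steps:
X = 20
N = 1
-9*(X + (0*N)*(-4)) = -9*(20 + (0*1)*(-4)) = -9*(20 + 0*(-4)) = -9*(20 + 0) = -9*20 = -180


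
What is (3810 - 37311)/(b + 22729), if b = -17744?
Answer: -33501/4985 ≈ -6.7204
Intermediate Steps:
(3810 - 37311)/(b + 22729) = (3810 - 37311)/(-17744 + 22729) = -33501/4985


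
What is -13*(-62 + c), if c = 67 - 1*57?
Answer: 676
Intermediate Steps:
c = 10 (c = 67 - 57 = 10)
-13*(-62 + c) = -13*(-62 + 10) = -13*(-52) = 676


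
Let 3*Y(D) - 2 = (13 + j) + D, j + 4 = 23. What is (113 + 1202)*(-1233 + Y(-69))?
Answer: -4910210/3 ≈ -1.6367e+6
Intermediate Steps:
j = 19 (j = -4 + 23 = 19)
Y(D) = 34/3 + D/3 (Y(D) = ⅔ + ((13 + 19) + D)/3 = ⅔ + (32 + D)/3 = ⅔ + (32/3 + D/3) = 34/3 + D/3)
(113 + 1202)*(-1233 + Y(-69)) = (113 + 1202)*(-1233 + (34/3 + (⅓)*(-69))) = 1315*(-1233 + (34/3 - 23)) = 1315*(-1233 - 35/3) = 1315*(-3734/3) = -4910210/3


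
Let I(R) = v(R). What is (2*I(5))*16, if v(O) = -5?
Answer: -160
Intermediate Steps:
I(R) = -5
(2*I(5))*16 = (2*(-5))*16 = -10*16 = -160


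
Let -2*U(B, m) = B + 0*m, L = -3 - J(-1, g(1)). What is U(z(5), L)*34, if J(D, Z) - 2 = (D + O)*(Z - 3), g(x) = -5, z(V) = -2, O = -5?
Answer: 34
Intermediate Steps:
J(D, Z) = 2 + (-5 + D)*(-3 + Z) (J(D, Z) = 2 + (D - 5)*(Z - 3) = 2 + (-5 + D)*(-3 + Z))
L = -53 (L = -3 - (17 - 5*(-5) - 3*(-1) - 1*(-5)) = -3 - (17 + 25 + 3 + 5) = -3 - 1*50 = -3 - 50 = -53)
U(B, m) = -B/2 (U(B, m) = -(B + 0*m)/2 = -(B + 0)/2 = -B/2)
U(z(5), L)*34 = -1/2*(-2)*34 = 1*34 = 34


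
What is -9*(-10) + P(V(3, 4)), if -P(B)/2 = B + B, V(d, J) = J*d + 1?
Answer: 38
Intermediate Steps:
V(d, J) = 1 + J*d
P(B) = -4*B (P(B) = -2*(B + B) = -4*B)
-9*(-10) + P(V(3, 4)) = -9*(-10) - 4*(1 + 4*3) = 90 - 4*(1 + 12) = 90 - 4*13 = 90 - 52 = 38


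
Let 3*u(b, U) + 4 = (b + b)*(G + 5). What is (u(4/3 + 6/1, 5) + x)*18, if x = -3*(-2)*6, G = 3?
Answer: 1328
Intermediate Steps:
x = 36 (x = 6*6 = 36)
u(b, U) = -4/3 + 16*b/3 (u(b, U) = -4/3 + ((b + b)*(3 + 5))/3 = -4/3 + ((2*b)*8)/3 = -4/3 + (16*b)/3 = -4/3 + 16*b/3)
(u(4/3 + 6/1, 5) + x)*18 = ((-4/3 + 16*(4/3 + 6/1)/3) + 36)*18 = ((-4/3 + 16*(4*(1/3) + 6*1)/3) + 36)*18 = ((-4/3 + 16*(4/3 + 6)/3) + 36)*18 = ((-4/3 + (16/3)*(22/3)) + 36)*18 = ((-4/3 + 352/9) + 36)*18 = (340/9 + 36)*18 = (664/9)*18 = 1328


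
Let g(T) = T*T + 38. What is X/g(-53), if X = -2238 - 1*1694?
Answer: -3932/2847 ≈ -1.3811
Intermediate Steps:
g(T) = 38 + T² (g(T) = T² + 38 = 38 + T²)
X = -3932 (X = -2238 - 1694 = -3932)
X/g(-53) = -3932/(38 + (-53)²) = -3932/(38 + 2809) = -3932/2847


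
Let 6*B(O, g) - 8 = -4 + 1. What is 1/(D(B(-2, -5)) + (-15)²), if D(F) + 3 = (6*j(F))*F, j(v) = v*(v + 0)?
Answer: 36/8117 ≈ 0.0044351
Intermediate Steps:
B(O, g) = ⅚ (B(O, g) = 4/3 + (-4 + 1)/6 = 4/3 + (⅙)*(-3) = 4/3 - ½ = ⅚)
j(v) = v² (j(v) = v*v = v²)
D(F) = -3 + 6*F³ (D(F) = -3 + (6*F²)*F = -3 + 6*F³)
1/(D(B(-2, -5)) + (-15)²) = 1/((-3 + 6*(⅚)³) + (-15)²) = 1/((-3 + 6*(125/216)) + 225) = 1/((-3 + 125/36) + 225) = 1/(17/36 + 225) = 1/(8117/36) = 36/8117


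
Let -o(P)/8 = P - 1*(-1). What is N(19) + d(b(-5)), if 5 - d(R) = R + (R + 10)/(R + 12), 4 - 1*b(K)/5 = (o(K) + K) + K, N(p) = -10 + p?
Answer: 4016/39 ≈ 102.97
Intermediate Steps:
o(P) = -8 - 8*P (o(P) = -8*(P - 1*(-1)) = -8*(P + 1) = -8*(1 + P) = -8 - 8*P)
b(K) = 60 + 30*K (b(K) = 20 - 5*(((-8 - 8*K) + K) + K) = 20 - 5*((-8 - 7*K) + K) = 20 - 5*(-8 - 6*K) = 20 + (40 + 30*K) = 60 + 30*K)
d(R) = 5 - R - (10 + R)/(12 + R) (d(R) = 5 - (R + (R + 10)/(R + 12)) = 5 - (R + (10 + R)/(12 + R)) = 5 + (-R - (10 + R)/(12 + R)) = 5 - R - (10 + R)/(12 + R))
N(19) + d(b(-5)) = (-10 + 19) + (50 - (60 + 30*(-5))² - 8*(60 + 30*(-5)))/(12 + (60 + 30*(-5))) = 9 + (50 - (60 - 150)² - 8*(60 - 150))/(12 + (60 - 150)) = 9 + (50 - 1*(-90)² - 8*(-90))/(12 - 90) = 9 + (50 - 1*8100 + 720)/(-78) = 9 - (50 - 8100 + 720)/78 = 9 - 1/78*(-7330) = 9 + 3665/39 = 4016/39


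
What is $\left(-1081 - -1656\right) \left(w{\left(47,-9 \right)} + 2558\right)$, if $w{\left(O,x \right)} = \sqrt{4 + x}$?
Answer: $1470850 + 575 i \sqrt{5} \approx 1.4709 \cdot 10^{6} + 1285.7 i$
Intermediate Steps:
$\left(-1081 - -1656\right) \left(w{\left(47,-9 \right)} + 2558\right) = \left(-1081 - -1656\right) \left(\sqrt{4 - 9} + 2558\right) = \left(-1081 + 1656\right) \left(\sqrt{-5} + 2558\right) = 575 \left(i \sqrt{5} + 2558\right) = 575 \left(2558 + i \sqrt{5}\right) = 1470850 + 575 i \sqrt{5}$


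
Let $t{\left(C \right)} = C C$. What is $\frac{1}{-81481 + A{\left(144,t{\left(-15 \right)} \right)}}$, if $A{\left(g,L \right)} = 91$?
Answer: $- \frac{1}{81390} \approx -1.2287 \cdot 10^{-5}$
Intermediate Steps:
$t{\left(C \right)} = C^{2}$
$\frac{1}{-81481 + A{\left(144,t{\left(-15 \right)} \right)}} = \frac{1}{-81481 + 91} = \frac{1}{-81390} = - \frac{1}{81390}$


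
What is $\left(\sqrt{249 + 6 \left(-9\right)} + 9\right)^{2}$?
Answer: $\left(9 + \sqrt{195}\right)^{2} \approx 527.36$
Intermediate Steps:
$\left(\sqrt{249 + 6 \left(-9\right)} + 9\right)^{2} = \left(\sqrt{249 - 54} + 9\right)^{2} = \left(\sqrt{195} + 9\right)^{2} = \left(9 + \sqrt{195}\right)^{2}$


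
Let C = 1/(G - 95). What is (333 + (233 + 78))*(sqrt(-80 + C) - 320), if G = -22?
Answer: -206080 + 644*I*sqrt(121693)/39 ≈ -2.0608e+5 + 5760.4*I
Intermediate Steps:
C = -1/117 (C = 1/(-22 - 95) = 1/(-117) = -1/117 ≈ -0.0085470)
(333 + (233 + 78))*(sqrt(-80 + C) - 320) = (333 + (233 + 78))*(sqrt(-80 - 1/117) - 320) = (333 + 311)*(sqrt(-9361/117) - 320) = 644*(I*sqrt(121693)/39 - 320) = 644*(-320 + I*sqrt(121693)/39) = -206080 + 644*I*sqrt(121693)/39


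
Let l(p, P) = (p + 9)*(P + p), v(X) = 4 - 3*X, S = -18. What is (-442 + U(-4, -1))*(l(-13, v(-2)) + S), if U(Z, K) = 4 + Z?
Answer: 2652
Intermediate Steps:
l(p, P) = (9 + p)*(P + p)
(-442 + U(-4, -1))*(l(-13, v(-2)) + S) = (-442 + (4 - 4))*(((-13)² + 9*(4 - 3*(-2)) + 9*(-13) + (4 - 3*(-2))*(-13)) - 18) = (-442 + 0)*((169 + 9*(4 + 6) - 117 + (4 + 6)*(-13)) - 18) = -442*((169 + 9*10 - 117 + 10*(-13)) - 18) = -442*((169 + 90 - 117 - 130) - 18) = -442*(12 - 18) = -442*(-6) = 2652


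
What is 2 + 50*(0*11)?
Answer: 2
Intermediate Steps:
2 + 50*(0*11) = 2 + 50*0 = 2 + 0 = 2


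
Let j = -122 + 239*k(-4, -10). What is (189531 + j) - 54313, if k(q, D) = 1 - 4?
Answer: 134379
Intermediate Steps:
k(q, D) = -3
j = -839 (j = -122 + 239*(-3) = -122 - 717 = -839)
(189531 + j) - 54313 = (189531 - 839) - 54313 = 188692 - 54313 = 134379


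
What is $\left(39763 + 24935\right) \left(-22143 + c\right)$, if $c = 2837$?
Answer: $-1249059588$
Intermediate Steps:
$\left(39763 + 24935\right) \left(-22143 + c\right) = \left(39763 + 24935\right) \left(-22143 + 2837\right) = 64698 \left(-19306\right) = -1249059588$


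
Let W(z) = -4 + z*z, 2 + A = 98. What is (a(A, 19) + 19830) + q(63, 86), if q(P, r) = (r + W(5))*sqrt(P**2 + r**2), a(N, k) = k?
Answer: 19849 + 107*sqrt(11365) ≈ 31256.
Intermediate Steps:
A = 96 (A = -2 + 98 = 96)
W(z) = -4 + z**2
q(P, r) = sqrt(P**2 + r**2)*(21 + r) (q(P, r) = (r + (-4 + 5**2))*sqrt(P**2 + r**2) = (r + (-4 + 25))*sqrt(P**2 + r**2) = (r + 21)*sqrt(P**2 + r**2) = (21 + r)*sqrt(P**2 + r**2) = sqrt(P**2 + r**2)*(21 + r))
(a(A, 19) + 19830) + q(63, 86) = (19 + 19830) + sqrt(63**2 + 86**2)*(21 + 86) = 19849 + sqrt(3969 + 7396)*107 = 19849 + sqrt(11365)*107 = 19849 + 107*sqrt(11365)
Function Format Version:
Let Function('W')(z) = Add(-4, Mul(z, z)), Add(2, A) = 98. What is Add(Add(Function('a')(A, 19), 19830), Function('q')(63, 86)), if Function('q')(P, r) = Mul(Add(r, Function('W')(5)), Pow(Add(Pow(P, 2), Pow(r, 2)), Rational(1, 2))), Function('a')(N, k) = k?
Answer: Add(19849, Mul(107, Pow(11365, Rational(1, 2)))) ≈ 31256.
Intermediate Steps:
A = 96 (A = Add(-2, 98) = 96)
Function('W')(z) = Add(-4, Pow(z, 2))
Function('q')(P, r) = Mul(Pow(Add(Pow(P, 2), Pow(r, 2)), Rational(1, 2)), Add(21, r)) (Function('q')(P, r) = Mul(Add(r, Add(-4, Pow(5, 2))), Pow(Add(Pow(P, 2), Pow(r, 2)), Rational(1, 2))) = Mul(Add(r, Add(-4, 25)), Pow(Add(Pow(P, 2), Pow(r, 2)), Rational(1, 2))) = Mul(Add(r, 21), Pow(Add(Pow(P, 2), Pow(r, 2)), Rational(1, 2))) = Mul(Add(21, r), Pow(Add(Pow(P, 2), Pow(r, 2)), Rational(1, 2))) = Mul(Pow(Add(Pow(P, 2), Pow(r, 2)), Rational(1, 2)), Add(21, r)))
Add(Add(Function('a')(A, 19), 19830), Function('q')(63, 86)) = Add(Add(19, 19830), Mul(Pow(Add(Pow(63, 2), Pow(86, 2)), Rational(1, 2)), Add(21, 86))) = Add(19849, Mul(Pow(Add(3969, 7396), Rational(1, 2)), 107)) = Add(19849, Mul(Pow(11365, Rational(1, 2)), 107)) = Add(19849, Mul(107, Pow(11365, Rational(1, 2))))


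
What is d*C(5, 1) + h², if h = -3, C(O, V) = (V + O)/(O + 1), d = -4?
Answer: 5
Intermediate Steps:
C(O, V) = (O + V)/(1 + O)
d*C(5, 1) + h² = -4*(5 + 1)/(1 + 5) + (-3)² = -4*6/6 + 9 = -2*6/3 + 9 = -4*1 + 9 = -4 + 9 = 5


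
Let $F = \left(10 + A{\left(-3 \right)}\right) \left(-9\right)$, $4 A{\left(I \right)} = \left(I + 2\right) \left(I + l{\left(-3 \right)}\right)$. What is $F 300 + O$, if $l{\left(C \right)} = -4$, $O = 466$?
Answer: $-31259$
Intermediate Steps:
$A{\left(I \right)} = \frac{\left(-4 + I\right) \left(2 + I\right)}{4}$ ($A{\left(I \right)} = \frac{\left(I + 2\right) \left(I - 4\right)}{4} = \frac{\left(2 + I\right) \left(-4 + I\right)}{4} = \frac{\left(-4 + I\right) \left(2 + I\right)}{4}$)
$F = - \frac{423}{4}$ ($F = \left(10 - \left(\frac{1}{2} - \frac{9}{4}\right)\right) \left(-9\right) = \left(10 + \left(-2 + \frac{3}{2} + \frac{1}{4} \cdot 9\right)\right) \left(-9\right) = \left(10 + \left(-2 + \frac{3}{2} + \frac{9}{4}\right)\right) \left(-9\right) = \left(10 + \frac{7}{4}\right) \left(-9\right) = \frac{47}{4} \left(-9\right) = - \frac{423}{4} \approx -105.75$)
$F 300 + O = \left(- \frac{423}{4}\right) 300 + 466 = -31725 + 466 = -31259$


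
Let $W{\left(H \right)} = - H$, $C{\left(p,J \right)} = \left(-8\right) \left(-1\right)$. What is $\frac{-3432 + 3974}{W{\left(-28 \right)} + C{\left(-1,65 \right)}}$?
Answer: $\frac{271}{18} \approx 15.056$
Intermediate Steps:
$C{\left(p,J \right)} = 8$
$\frac{-3432 + 3974}{W{\left(-28 \right)} + C{\left(-1,65 \right)}} = \frac{-3432 + 3974}{\left(-1\right) \left(-28\right) + 8} = \frac{542}{28 + 8} = \frac{542}{36} = 542 \cdot \frac{1}{36} = \frac{271}{18}$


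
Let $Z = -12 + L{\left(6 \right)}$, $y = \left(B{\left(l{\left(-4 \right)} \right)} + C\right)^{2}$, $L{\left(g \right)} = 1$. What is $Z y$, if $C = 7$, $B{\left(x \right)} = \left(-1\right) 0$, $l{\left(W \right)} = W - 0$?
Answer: $-539$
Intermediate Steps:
$l{\left(W \right)} = W$ ($l{\left(W \right)} = W + 0 = W$)
$B{\left(x \right)} = 0$
$y = 49$ ($y = \left(0 + 7\right)^{2} = 7^{2} = 49$)
$Z = -11$ ($Z = -12 + 1 = -11$)
$Z y = \left(-11\right) 49 = -539$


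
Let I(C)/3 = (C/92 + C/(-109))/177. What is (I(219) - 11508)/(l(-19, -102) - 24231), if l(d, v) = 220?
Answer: 6808727493/14206156172 ≈ 0.47928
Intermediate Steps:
I(C) = 17*C/591652 (I(C) = 3*((C/92 + C/(-109))/177) = 3*((C*(1/92) + C*(-1/109))*(1/177)) = 3*((C/92 - C/109)*(1/177)) = 3*((17*C/10028)*(1/177)) = 3*(17*C/1774956) = 17*C/591652)
(I(219) - 11508)/(l(-19, -102) - 24231) = ((17/591652)*219 - 11508)/(220 - 24231) = (3723/591652 - 11508)/(-24011) = -6808727493/591652*(-1/24011) = 6808727493/14206156172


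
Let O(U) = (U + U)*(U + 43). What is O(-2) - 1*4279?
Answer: -4443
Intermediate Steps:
O(U) = 2*U*(43 + U) (O(U) = (2*U)*(43 + U) = 2*U*(43 + U))
O(-2) - 1*4279 = 2*(-2)*(43 - 2) - 1*4279 = 2*(-2)*41 - 4279 = -164 - 4279 = -4443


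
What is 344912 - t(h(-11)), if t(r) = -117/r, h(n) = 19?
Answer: 6553445/19 ≈ 3.4492e+5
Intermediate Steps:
344912 - t(h(-11)) = 344912 - (-117)/19 = 344912 - 1*(-117/19) = 344912 + 117/19 = 6553445/19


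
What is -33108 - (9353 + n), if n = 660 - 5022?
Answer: -38099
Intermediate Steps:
n = -4362
-33108 - (9353 + n) = -33108 - (9353 - 4362) = -33108 - 1*4991 = -33108 - 4991 = -38099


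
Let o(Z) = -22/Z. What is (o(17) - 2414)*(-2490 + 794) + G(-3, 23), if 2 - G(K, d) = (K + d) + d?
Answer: 69637063/17 ≈ 4.0963e+6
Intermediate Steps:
G(K, d) = 2 - K - 2*d (G(K, d) = 2 - ((K + d) + d) = 2 - (K + 2*d) = 2 + (-K - 2*d) = 2 - K - 2*d)
(o(17) - 2414)*(-2490 + 794) + G(-3, 23) = (-22/17 - 2414)*(-2490 + 794) + (2 - 1*(-3) - 2*23) = (-22*1/17 - 2414)*(-1696) + (2 + 3 - 46) = (-22/17 - 2414)*(-1696) - 41 = -41060/17*(-1696) - 41 = 69637760/17 - 41 = 69637063/17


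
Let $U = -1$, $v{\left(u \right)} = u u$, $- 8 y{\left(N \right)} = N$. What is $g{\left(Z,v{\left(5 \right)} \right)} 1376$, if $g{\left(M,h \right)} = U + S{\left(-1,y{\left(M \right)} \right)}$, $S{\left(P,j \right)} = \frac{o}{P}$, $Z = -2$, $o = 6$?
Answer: $-9632$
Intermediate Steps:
$y{\left(N \right)} = - \frac{N}{8}$
$v{\left(u \right)} = u^{2}$
$S{\left(P,j \right)} = \frac{6}{P}$
$g{\left(M,h \right)} = -7$ ($g{\left(M,h \right)} = -1 + \frac{6}{-1} = -1 + 6 \left(-1\right) = -1 - 6 = -7$)
$g{\left(Z,v{\left(5 \right)} \right)} 1376 = \left(-7\right) 1376 = -9632$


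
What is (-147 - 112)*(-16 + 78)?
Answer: -16058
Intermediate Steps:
(-147 - 112)*(-16 + 78) = -259*62 = -16058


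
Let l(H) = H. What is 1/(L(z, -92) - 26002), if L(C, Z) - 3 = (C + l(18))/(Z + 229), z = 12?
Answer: -137/3561833 ≈ -3.8463e-5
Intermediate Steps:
L(C, Z) = 3 + (18 + C)/(229 + Z) (L(C, Z) = 3 + (C + 18)/(Z + 229) = 3 + (18 + C)/(229 + Z))
1/(L(z, -92) - 26002) = 1/((705 + 12 + 3*(-92))/(229 - 92) - 26002) = 1/((705 + 12 - 276)/137 - 26002) = 1/((1/137)*441 - 26002) = 1/(441/137 - 26002) = 1/(-3561833/137) = -137/3561833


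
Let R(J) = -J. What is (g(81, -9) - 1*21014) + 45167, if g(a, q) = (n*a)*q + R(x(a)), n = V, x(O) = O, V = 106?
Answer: -53202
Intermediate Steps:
n = 106
g(a, q) = -a + 106*a*q (g(a, q) = (106*a)*q - a = 106*a*q - a = -a + 106*a*q)
(g(81, -9) - 1*21014) + 45167 = (81*(-1 + 106*(-9)) - 1*21014) + 45167 = (81*(-1 - 954) - 21014) + 45167 = (81*(-955) - 21014) + 45167 = (-77355 - 21014) + 45167 = -98369 + 45167 = -53202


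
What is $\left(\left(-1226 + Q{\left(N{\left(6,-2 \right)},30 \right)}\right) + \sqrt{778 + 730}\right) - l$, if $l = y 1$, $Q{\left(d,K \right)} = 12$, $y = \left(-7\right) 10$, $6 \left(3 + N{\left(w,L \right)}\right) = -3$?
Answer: $-1144 + 2 \sqrt{377} \approx -1105.2$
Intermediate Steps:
$N{\left(w,L \right)} = - \frac{7}{2}$ ($N{\left(w,L \right)} = -3 + \frac{1}{6} \left(-3\right) = -3 - \frac{1}{2} = - \frac{7}{2}$)
$y = -70$
$l = -70$ ($l = \left(-70\right) 1 = -70$)
$\left(\left(-1226 + Q{\left(N{\left(6,-2 \right)},30 \right)}\right) + \sqrt{778 + 730}\right) - l = \left(\left(-1226 + 12\right) + \sqrt{778 + 730}\right) - -70 = \left(-1214 + \sqrt{1508}\right) + 70 = \left(-1214 + 2 \sqrt{377}\right) + 70 = -1144 + 2 \sqrt{377}$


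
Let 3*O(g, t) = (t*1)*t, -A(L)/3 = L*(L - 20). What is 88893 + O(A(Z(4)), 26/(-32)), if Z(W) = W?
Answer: 68269993/768 ≈ 88893.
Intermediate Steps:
A(L) = -3*L*(-20 + L) (A(L) = -3*L*(L - 20) = -3*L*(-20 + L))
O(g, t) = t²/3 (O(g, t) = ((t*1)*t)/3 = (t*t)/3 = t²/3)
88893 + O(A(Z(4)), 26/(-32)) = 88893 + (26/(-32))²/3 = 88893 + (26*(-1/32))²/3 = 88893 + (-13/16)²/3 = 88893 + (⅓)*(169/256) = 88893 + 169/768 = 68269993/768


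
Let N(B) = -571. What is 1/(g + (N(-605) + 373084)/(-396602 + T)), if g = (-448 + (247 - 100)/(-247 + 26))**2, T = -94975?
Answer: 8003037419/1611008763786664 ≈ 4.9677e-6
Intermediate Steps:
g = 9831714025/48841 (g = (-448 + 147/(-221))**2 = (-448 + 147*(-1/221))**2 = (-448 - 147/221)**2 = (-99155/221)**2 = 9831714025/48841 ≈ 2.0130e+5)
1/(g + (N(-605) + 373084)/(-396602 + T)) = 1/(9831714025/48841 + (-571 + 373084)/(-396602 - 94975)) = 1/(9831714025/48841 + 372513/(-491577)) = 1/(9831714025/48841 + 372513*(-1/491577)) = 1/(9831714025/48841 - 124171/163859) = 1/(1611008763786664/8003037419) = 8003037419/1611008763786664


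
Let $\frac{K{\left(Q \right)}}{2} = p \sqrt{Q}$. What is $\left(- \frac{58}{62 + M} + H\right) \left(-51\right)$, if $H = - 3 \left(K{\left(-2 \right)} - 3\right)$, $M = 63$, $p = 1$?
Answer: $- \frac{54417}{125} + 306 i \sqrt{2} \approx -435.34 + 432.75 i$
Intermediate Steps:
$K{\left(Q \right)} = 2 \sqrt{Q}$ ($K{\left(Q \right)} = 2 \cdot 1 \sqrt{Q} = 2 \sqrt{Q}$)
$H = 9 - 6 i \sqrt{2}$ ($H = - 3 \left(2 \sqrt{-2} - 3\right) = - 3 \left(2 i \sqrt{2} - 3\right) = - 3 \left(-3 + 2 i \sqrt{2}\right) = 9 - 6 i \sqrt{2} \approx 9.0 - 8.4853 i$)
$\left(- \frac{58}{62 + M} + H\right) \left(-51\right) = \left(- \frac{58}{62 + 63} + \left(9 - 6 i \sqrt{2}\right)\right) \left(-51\right) = \left(- \frac{58}{125} + \left(9 - 6 i \sqrt{2}\right)\right) \left(-51\right) = \left(\frac{1067}{125} - 6 i \sqrt{2}\right) \left(-51\right) = - \frac{54417}{125} + 306 i \sqrt{2}$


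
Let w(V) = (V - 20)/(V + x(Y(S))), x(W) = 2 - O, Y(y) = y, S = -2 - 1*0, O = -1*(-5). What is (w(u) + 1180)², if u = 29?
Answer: 941814721/676 ≈ 1.3932e+6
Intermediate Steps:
O = 5
S = -2 (S = -2 + 0 = -2)
x(W) = -3 (x(W) = 2 - 1*5 = 2 - 5 = -3)
w(V) = (-20 + V)/(-3 + V) (w(V) = (V - 20)/(V - 3) = (-20 + V)/(-3 + V))
(w(u) + 1180)² = ((-20 + 29)/(-3 + 29) + 1180)² = (9/26 + 1180)² = (30689/26)² = 941814721/676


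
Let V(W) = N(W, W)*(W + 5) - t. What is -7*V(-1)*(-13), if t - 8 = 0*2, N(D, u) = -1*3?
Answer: -1820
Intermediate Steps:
N(D, u) = -3
t = 8 (t = 8 + 0*2 = 8 + 0 = 8)
V(W) = -23 - 3*W (V(W) = -3*(W + 5) - 1*8 = -3*(5 + W) - 8 = (-15 - 3*W) - 8 = -23 - 3*W)
-7*V(-1)*(-13) = -7*(-23 - 3*(-1))*(-13) = -7*(-23 + 3)*(-13) = -7*(-20)*(-13) = 140*(-13) = -1820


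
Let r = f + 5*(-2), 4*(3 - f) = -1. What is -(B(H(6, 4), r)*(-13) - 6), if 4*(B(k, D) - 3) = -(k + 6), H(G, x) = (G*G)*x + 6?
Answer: -462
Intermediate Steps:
f = 13/4 (f = 3 - 1/4*(-1) = 3 + 1/4 = 13/4 ≈ 3.2500)
H(G, x) = 6 + x*G**2 (H(G, x) = G**2*x + 6 = x*G**2 + 6 = 6 + x*G**2)
r = -27/4 (r = 13/4 + 5*(-2) = 13/4 - 10 = -27/4 ≈ -6.7500)
B(k, D) = 3/2 - k/4 (B(k, D) = 3 + (-(k + 6))/4 = 3 + (-(6 + k))/4 = 3 + (-6 - k)/4 = 3 + (-3/2 - k/4) = 3/2 - k/4)
-(B(H(6, 4), r)*(-13) - 6) = -((3/2 - (6 + 4*6**2)/4)*(-13) - 6) = -((3/2 - (6 + 4*36)/4)*(-13) - 6) = -((3/2 - (6 + 144)/4)*(-13) - 6) = -((3/2 - 1/4*150)*(-13) - 6) = -((3/2 - 75/2)*(-13) - 6) = -(-36*(-13) - 6) = -(468 - 6) = -1*462 = -462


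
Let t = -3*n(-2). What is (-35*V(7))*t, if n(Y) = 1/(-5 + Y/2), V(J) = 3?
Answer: -105/2 ≈ -52.500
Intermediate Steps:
n(Y) = 1/(-5 + Y/2) (n(Y) = 1/(-5 + Y*(½)) = 1/(-5 + Y/2))
t = ½ (t = -6/(-10 - 2) = -6/(-12) = -6*(-1)/12 = -3*(-⅙) = ½ ≈ 0.50000)
(-35*V(7))*t = -35*3*(½) = -105*½ = -105/2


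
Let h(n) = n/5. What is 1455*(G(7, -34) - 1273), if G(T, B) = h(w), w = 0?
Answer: -1852215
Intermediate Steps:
h(n) = n/5 (h(n) = n*(1/5) = n/5)
G(T, B) = 0 (G(T, B) = (1/5)*0 = 0)
1455*(G(7, -34) - 1273) = 1455*(0 - 1273) = 1455*(-1273) = -1852215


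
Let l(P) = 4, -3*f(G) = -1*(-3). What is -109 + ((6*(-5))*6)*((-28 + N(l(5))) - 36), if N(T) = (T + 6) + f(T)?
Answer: 9791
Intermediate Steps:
f(G) = -1 (f(G) = -(-1)*(-3)/3 = -1/3*3 = -1)
N(T) = 5 + T (N(T) = (T + 6) - 1 = (6 + T) - 1 = 5 + T)
-109 + ((6*(-5))*6)*((-28 + N(l(5))) - 36) = -109 + ((6*(-5))*6)*((-28 + (5 + 4)) - 36) = -109 + (-30*6)*((-28 + 9) - 36) = -109 - 180*(-19 - 36) = -109 - 180*(-55) = -109 + 9900 = 9791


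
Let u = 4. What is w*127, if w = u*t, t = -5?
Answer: -2540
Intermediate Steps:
w = -20 (w = 4*(-5) = -20)
w*127 = -20*127 = -2540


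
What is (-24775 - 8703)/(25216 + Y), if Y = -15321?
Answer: -33478/9895 ≈ -3.3833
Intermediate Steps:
(-24775 - 8703)/(25216 + Y) = (-24775 - 8703)/(25216 - 15321) = -33478/9895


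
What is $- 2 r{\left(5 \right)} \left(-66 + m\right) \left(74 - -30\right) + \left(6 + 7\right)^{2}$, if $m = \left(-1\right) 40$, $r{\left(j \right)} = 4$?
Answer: $88361$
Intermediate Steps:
$m = -40$
$- 2 r{\left(5 \right)} \left(-66 + m\right) \left(74 - -30\right) + \left(6 + 7\right)^{2} = \left(-2\right) 4 \left(-66 - 40\right) \left(74 - -30\right) + \left(6 + 7\right)^{2} = - 8 \left(- 106 \left(74 + \left(-2 + 32\right)\right)\right) + 13^{2} = - 8 \left(- 106 \left(74 + 30\right)\right) + 169 = - 8 \left(\left(-106\right) 104\right) + 169 = \left(-8\right) \left(-11024\right) + 169 = 88192 + 169 = 88361$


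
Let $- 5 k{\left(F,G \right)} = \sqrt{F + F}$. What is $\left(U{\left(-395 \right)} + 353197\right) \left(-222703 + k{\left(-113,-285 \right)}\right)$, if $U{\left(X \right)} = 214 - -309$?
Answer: $-78774505160 - 70744 i \sqrt{226} \approx -7.8775 \cdot 10^{10} - 1.0635 \cdot 10^{6} i$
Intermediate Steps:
$k{\left(F,G \right)} = - \frac{\sqrt{2} \sqrt{F}}{5}$ ($k{\left(F,G \right)} = - \frac{\sqrt{F + F}}{5} = - \frac{\sqrt{2 F}}{5} = - \frac{\sqrt{2} \sqrt{F}}{5}$)
$U{\left(X \right)} = 523$ ($U{\left(X \right)} = 214 + 309 = 523$)
$\left(U{\left(-395 \right)} + 353197\right) \left(-222703 + k{\left(-113,-285 \right)}\right) = \left(523 + 353197\right) \left(-222703 - \frac{\sqrt{2} \sqrt{-113}}{5}\right) = 353720 \left(-222703 - \frac{\sqrt{2} i \sqrt{113}}{5}\right) = 353720 \left(-222703 - \frac{i \sqrt{226}}{5}\right) = -78774505160 - 70744 i \sqrt{226}$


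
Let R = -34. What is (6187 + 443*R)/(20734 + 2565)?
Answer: -8875/23299 ≈ -0.38092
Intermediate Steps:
(6187 + 443*R)/(20734 + 2565) = (6187 + 443*(-34))/(20734 + 2565) = (6187 - 15062)/23299 = -8875*1/23299 = -8875/23299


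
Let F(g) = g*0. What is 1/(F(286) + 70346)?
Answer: 1/70346 ≈ 1.4215e-5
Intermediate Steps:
F(g) = 0
1/(F(286) + 70346) = 1/(0 + 70346) = 1/70346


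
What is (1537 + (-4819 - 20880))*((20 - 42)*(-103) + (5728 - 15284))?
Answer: 176140980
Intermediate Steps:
(1537 + (-4819 - 20880))*((20 - 42)*(-103) + (5728 - 15284)) = (1537 - 25699)*(-22*(-103) - 9556) = -24162*(2266 - 9556) = -24162*(-7290) = 176140980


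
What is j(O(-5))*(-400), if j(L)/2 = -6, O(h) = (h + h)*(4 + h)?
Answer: 4800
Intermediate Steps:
O(h) = 2*h*(4 + h) (O(h) = (2*h)*(4 + h) = 2*h*(4 + h))
j(L) = -12 (j(L) = 2*(-6) = -12)
j(O(-5))*(-400) = -12*(-400) = 4800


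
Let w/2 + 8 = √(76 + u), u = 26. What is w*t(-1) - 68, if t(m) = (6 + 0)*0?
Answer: -68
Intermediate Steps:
t(m) = 0 (t(m) = 6*0 = 0)
w = -16 + 2*√102 (w = -16 + 2*√(76 + 26) = -16 + 2*√102 ≈ 4.1990)
w*t(-1) - 68 = (-16 + 2*√102)*0 - 68 = 0 - 68 = -68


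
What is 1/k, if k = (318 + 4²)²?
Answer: 1/111556 ≈ 8.9641e-6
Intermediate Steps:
k = 111556 (k = (318 + 16)² = 334² = 111556)
1/k = 1/111556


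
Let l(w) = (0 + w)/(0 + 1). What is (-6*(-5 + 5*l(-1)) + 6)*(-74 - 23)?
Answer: -6402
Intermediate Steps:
l(w) = w (l(w) = w/1 = w*1 = w)
(-6*(-5 + 5*l(-1)) + 6)*(-74 - 23) = (-6*(-5 + 5*(-1)) + 6)*(-74 - 23) = (-6*(-5 - 5) + 6)*(-97) = (-6*(-10) + 6)*(-97) = (60 + 6)*(-97) = 66*(-97) = -6402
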